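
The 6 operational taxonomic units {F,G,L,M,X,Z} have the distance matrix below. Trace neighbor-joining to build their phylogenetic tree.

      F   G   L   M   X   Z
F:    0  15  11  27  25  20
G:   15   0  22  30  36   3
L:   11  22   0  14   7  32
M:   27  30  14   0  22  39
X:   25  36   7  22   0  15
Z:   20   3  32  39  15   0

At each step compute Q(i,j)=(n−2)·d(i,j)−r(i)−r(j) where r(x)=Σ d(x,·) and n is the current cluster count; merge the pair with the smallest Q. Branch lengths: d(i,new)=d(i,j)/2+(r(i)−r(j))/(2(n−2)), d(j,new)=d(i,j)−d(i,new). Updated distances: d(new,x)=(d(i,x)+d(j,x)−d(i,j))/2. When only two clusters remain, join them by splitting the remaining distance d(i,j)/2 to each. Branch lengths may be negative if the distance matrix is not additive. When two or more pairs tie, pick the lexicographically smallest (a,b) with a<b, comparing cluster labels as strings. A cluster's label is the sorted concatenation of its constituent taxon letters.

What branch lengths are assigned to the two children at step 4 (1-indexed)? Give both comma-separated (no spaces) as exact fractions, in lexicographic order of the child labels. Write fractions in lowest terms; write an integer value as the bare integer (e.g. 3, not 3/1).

iteration 1: select G,Z (d=3, Q=-203); attach at lengths (9/8, 15/8); label the merged cluster GZ
  updated: d(F,GZ)=16, d(GZ,L)=51/2, d(GZ,M)=33, d(GZ,X)=24
iteration 2: select F,GZ (d=16, Q=-259/2); attach at lengths (19/4, 45/4); label the merged cluster FGZ
  updated: d(FGZ,L)=41/4, d(FGZ,M)=22, d(FGZ,X)=33/2
iteration 3: select FGZ,M (d=22, Q=-251/4); attach at lengths (139/16, 213/16); label the merged cluster FGMZ
  updated: d(FGMZ,L)=9/8, d(FGMZ,X)=33/4
iteration 4: select FGMZ,L (d=9/8, Q=-131/8); attach at lengths (19/16, -1/16); label the merged cluster FGLMZ
  updated: d(FGLMZ,X)=113/16
iteration 5: select FGLMZ,X (d=113/16); attach at lengths (113/32, 113/32); label the merged cluster FGLMXZ
final tree: ((((F:19/4,(G:9/8,Z:15/8):45/4):139/16,M:213/16):19/16,L:-1/16):113/32,X:113/32)
total length: 787/16

19/16,-1/16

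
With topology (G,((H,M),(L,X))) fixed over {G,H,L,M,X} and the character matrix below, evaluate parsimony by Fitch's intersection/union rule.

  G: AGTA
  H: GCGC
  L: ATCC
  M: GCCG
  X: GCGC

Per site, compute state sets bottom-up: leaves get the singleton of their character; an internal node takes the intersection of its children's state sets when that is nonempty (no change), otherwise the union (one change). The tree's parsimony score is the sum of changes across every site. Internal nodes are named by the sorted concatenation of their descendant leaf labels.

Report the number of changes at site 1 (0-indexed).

2

HM@0: {G} ∩ {G} = {G} (intersection, +0)
LX@0: {A} ∪ {G} = {A,G} (union, +1)
HLMX@0: {G} ∩ {A,G} = {G} (intersection, +0)
GHLMX@0: {A} ∪ {G} = {A,G} (union, +1)
HM@1: {C} ∩ {C} = {C} (intersection, +0)
LX@1: {T} ∪ {C} = {C,T} (union, +1)
HLMX@1: {C} ∩ {C,T} = {C} (intersection, +0)
GHLMX@1: {G} ∪ {C} = {C,G} (union, +1)
HM@2: {G} ∪ {C} = {C,G} (union, +1)
LX@2: {C} ∪ {G} = {C,G} (union, +1)
HLMX@2: {C,G} ∩ {C,G} = {C,G} (intersection, +0)
GHLMX@2: {T} ∪ {C,G} = {C,G,T} (union, +1)
HM@3: {C} ∪ {G} = {C,G} (union, +1)
LX@3: {C} ∩ {C} = {C} (intersection, +0)
HLMX@3: {C,G} ∩ {C} = {C} (intersection, +0)
GHLMX@3: {A} ∪ {C} = {A,C} (union, +1)
per-site changes: [2, 2, 3, 2]; total = 9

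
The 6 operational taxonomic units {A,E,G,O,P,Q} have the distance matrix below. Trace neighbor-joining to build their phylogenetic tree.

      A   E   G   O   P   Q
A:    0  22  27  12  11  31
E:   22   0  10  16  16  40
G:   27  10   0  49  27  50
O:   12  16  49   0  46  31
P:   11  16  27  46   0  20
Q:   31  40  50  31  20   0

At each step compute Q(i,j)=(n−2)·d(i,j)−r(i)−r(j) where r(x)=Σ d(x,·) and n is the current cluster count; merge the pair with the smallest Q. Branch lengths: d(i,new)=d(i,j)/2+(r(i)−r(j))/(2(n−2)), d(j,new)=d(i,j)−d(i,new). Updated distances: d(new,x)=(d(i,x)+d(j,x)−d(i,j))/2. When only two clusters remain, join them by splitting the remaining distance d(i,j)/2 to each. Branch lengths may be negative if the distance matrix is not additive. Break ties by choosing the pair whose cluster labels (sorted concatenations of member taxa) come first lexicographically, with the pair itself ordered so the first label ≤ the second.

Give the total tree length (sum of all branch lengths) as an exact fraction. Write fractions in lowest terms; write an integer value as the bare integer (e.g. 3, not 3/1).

267/4

step 1: merge (E,G) at d=10, Q=-227; branch lengths E→-19/8, G→99/8; new cluster EG
  updated: d(A,EG)=39/2, d(EG,O)=55/2, d(EG,P)=33/2, d(EG,Q)=40
step 2: merge (P,Q) at d=20, Q=-311/2; branch lengths P→21/4, Q→59/4; new cluster PQ
  updated: d(A,PQ)=11, d(EG,PQ)=73/4, d(O,PQ)=57/2
step 3: merge (A,O) at d=12, Q=-173/2; branch lengths A→-3/8, O→99/8; new cluster AO
  updated: d(AO,EG)=35/2, d(AO,PQ)=55/4
step 4: merge (AO,EG) at d=35/2, Q=-99/2; branch lengths AO→13/2, EG→11; new cluster AEGO
  updated: d(AEGO,PQ)=29/4
step 5: merge (AEGO,PQ) at d=29/4; branch lengths AEGO→29/8, PQ→29/8; new cluster AEGOPQ
final tree: (((A:-3/8,O:99/8):13/2,(E:-19/8,G:99/8):11):29/8,(P:21/4,Q:59/4):29/8)
total length: 267/4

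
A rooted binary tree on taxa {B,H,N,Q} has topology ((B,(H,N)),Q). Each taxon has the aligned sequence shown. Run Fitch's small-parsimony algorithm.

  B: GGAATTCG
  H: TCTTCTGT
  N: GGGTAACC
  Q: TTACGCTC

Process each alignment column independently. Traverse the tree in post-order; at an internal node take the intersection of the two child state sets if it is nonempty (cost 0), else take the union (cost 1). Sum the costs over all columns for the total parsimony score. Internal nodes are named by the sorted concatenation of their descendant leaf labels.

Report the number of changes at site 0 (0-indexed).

HN@0: {T} ∪ {G} = {G,T} (union, +1)
BHN@0: {G} ∩ {G,T} = {G} (intersection, +0)
BHNQ@0: {G} ∪ {T} = {G,T} (union, +1)
HN@1: {C} ∪ {G} = {C,G} (union, +1)
BHN@1: {G} ∩ {C,G} = {G} (intersection, +0)
BHNQ@1: {G} ∪ {T} = {G,T} (union, +1)
HN@2: {T} ∪ {G} = {G,T} (union, +1)
BHN@2: {A} ∪ {G,T} = {A,G,T} (union, +1)
BHNQ@2: {A,G,T} ∩ {A} = {A} (intersection, +0)
HN@3: {T} ∩ {T} = {T} (intersection, +0)
BHN@3: {A} ∪ {T} = {A,T} (union, +1)
BHNQ@3: {A,T} ∪ {C} = {A,C,T} (union, +1)
HN@4: {C} ∪ {A} = {A,C} (union, +1)
BHN@4: {T} ∪ {A,C} = {A,C,T} (union, +1)
BHNQ@4: {A,C,T} ∪ {G} = {A,C,G,T} (union, +1)
HN@5: {T} ∪ {A} = {A,T} (union, +1)
BHN@5: {T} ∩ {A,T} = {T} (intersection, +0)
BHNQ@5: {T} ∪ {C} = {C,T} (union, +1)
HN@6: {G} ∪ {C} = {C,G} (union, +1)
BHN@6: {C} ∩ {C,G} = {C} (intersection, +0)
BHNQ@6: {C} ∪ {T} = {C,T} (union, +1)
HN@7: {T} ∪ {C} = {C,T} (union, +1)
BHN@7: {G} ∪ {C,T} = {C,G,T} (union, +1)
BHNQ@7: {C,G,T} ∩ {C} = {C} (intersection, +0)
per-site changes: [2, 2, 2, 2, 3, 2, 2, 2]; total = 17

2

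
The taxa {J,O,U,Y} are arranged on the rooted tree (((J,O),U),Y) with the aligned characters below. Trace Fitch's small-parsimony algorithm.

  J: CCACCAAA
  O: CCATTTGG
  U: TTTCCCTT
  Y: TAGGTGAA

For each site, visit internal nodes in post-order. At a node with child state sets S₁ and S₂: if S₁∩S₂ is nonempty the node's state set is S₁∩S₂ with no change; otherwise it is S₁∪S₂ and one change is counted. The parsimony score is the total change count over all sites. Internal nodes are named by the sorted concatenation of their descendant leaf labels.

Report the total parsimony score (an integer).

16

JO@0: {C} ∩ {C} = {C} (intersection, +0)
JOU@0: {C} ∪ {T} = {C,T} (union, +1)
JOUY@0: {C,T} ∩ {T} = {T} (intersection, +0)
JO@1: {C} ∩ {C} = {C} (intersection, +0)
JOU@1: {C} ∪ {T} = {C,T} (union, +1)
JOUY@1: {C,T} ∪ {A} = {A,C,T} (union, +1)
JO@2: {A} ∩ {A} = {A} (intersection, +0)
JOU@2: {A} ∪ {T} = {A,T} (union, +1)
JOUY@2: {A,T} ∪ {G} = {A,G,T} (union, +1)
JO@3: {C} ∪ {T} = {C,T} (union, +1)
JOU@3: {C,T} ∩ {C} = {C} (intersection, +0)
JOUY@3: {C} ∪ {G} = {C,G} (union, +1)
JO@4: {C} ∪ {T} = {C,T} (union, +1)
JOU@4: {C,T} ∩ {C} = {C} (intersection, +0)
JOUY@4: {C} ∪ {T} = {C,T} (union, +1)
JO@5: {A} ∪ {T} = {A,T} (union, +1)
JOU@5: {A,T} ∪ {C} = {A,C,T} (union, +1)
JOUY@5: {A,C,T} ∪ {G} = {A,C,G,T} (union, +1)
JO@6: {A} ∪ {G} = {A,G} (union, +1)
JOU@6: {A,G} ∪ {T} = {A,G,T} (union, +1)
JOUY@6: {A,G,T} ∩ {A} = {A} (intersection, +0)
JO@7: {A} ∪ {G} = {A,G} (union, +1)
JOU@7: {A,G} ∪ {T} = {A,G,T} (union, +1)
JOUY@7: {A,G,T} ∩ {A} = {A} (intersection, +0)
per-site changes: [1, 2, 2, 2, 2, 3, 2, 2]; total = 16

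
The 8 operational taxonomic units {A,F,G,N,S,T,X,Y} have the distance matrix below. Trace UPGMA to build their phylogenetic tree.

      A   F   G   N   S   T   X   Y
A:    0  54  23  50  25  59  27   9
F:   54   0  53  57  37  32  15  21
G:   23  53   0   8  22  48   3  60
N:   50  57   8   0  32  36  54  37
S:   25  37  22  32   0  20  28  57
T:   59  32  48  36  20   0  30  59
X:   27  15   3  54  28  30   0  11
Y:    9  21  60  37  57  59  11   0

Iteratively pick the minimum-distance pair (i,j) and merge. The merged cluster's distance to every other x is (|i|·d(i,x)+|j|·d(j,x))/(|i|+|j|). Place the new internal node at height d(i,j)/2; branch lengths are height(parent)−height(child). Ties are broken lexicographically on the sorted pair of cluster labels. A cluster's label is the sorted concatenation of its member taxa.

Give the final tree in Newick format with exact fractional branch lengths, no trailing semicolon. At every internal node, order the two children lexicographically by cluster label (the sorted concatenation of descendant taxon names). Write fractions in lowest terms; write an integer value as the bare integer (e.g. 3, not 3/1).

iteration 1: select G,X (d=3); attach at lengths (3/2, 3/2); label the merged cluster GX
  updated: d(A,GX)=25, d(F,GX)=34, d(GX,N)=31, d(GX,S)=25, d(GX,T)=39, d(GX,Y)=71/2
iteration 2: select A,Y (d=9); attach at lengths (9/2, 9/2); label the merged cluster AY
  updated: d(AY,F)=75/2, d(AY,GX)=121/4, d(AY,N)=87/2, d(AY,S)=41, d(AY,T)=59
iteration 3: select S,T (d=20); attach at lengths (10, 10); label the merged cluster ST
  updated: d(AY,ST)=50, d(F,ST)=69/2, d(GX,ST)=32, d(N,ST)=34
iteration 4: select AY,GX (d=121/4); attach at lengths (85/8, 109/8); label the merged cluster AGXY
  updated: d(AGXY,F)=143/4, d(AGXY,N)=149/4, d(AGXY,ST)=41
iteration 5: select N,ST (d=34); attach at lengths (17, 7); label the merged cluster NST
  updated: d(AGXY,NST)=159/4, d(F,NST)=42
iteration 6: select AGXY,F (d=143/4); attach at lengths (11/4, 143/8); label the merged cluster AFGXY
  updated: d(AFGXY,NST)=201/5
iteration 7: select AFGXY,NST (d=201/5); attach at lengths (89/40, 31/10); label the merged cluster AFGNSTXY
final tree: ((((A:9/2,Y:9/2):85/8,(G:3/2,X:3/2):109/8):11/4,F:143/8):89/40,(N:17,(S:10,T:10):7):31/10)
total length: 531/5

((((A:9/2,Y:9/2):85/8,(G:3/2,X:3/2):109/8):11/4,F:143/8):89/40,(N:17,(S:10,T:10):7):31/10)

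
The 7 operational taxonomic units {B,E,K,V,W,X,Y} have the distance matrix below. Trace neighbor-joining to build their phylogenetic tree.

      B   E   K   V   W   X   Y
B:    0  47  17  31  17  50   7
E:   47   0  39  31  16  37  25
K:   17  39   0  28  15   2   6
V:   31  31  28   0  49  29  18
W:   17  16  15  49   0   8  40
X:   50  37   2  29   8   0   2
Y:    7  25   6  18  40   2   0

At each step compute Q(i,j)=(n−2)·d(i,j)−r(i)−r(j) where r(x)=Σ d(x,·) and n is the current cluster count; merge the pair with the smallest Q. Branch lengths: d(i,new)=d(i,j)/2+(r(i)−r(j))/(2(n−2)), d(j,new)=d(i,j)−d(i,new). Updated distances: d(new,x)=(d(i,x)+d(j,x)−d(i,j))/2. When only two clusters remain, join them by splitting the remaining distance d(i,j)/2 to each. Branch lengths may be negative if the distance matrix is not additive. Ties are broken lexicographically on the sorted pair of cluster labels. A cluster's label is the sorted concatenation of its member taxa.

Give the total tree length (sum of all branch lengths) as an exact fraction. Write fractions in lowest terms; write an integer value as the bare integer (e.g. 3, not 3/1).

67

step 1: merge (E,W) at d=16, Q=-260; branch lengths E→13, W→3; new cluster EW
  updated: d(B,EW)=24, d(EW,K)=19, d(EW,V)=32, d(EW,X)=29/2, d(EW,Y)=49/2
step 2: merge (K,X) at d=2, Q=-323/2; branch lengths K→-35/16, X→67/16; new cluster KX
  updated: d(B,KX)=65/2, d(EW,KX)=63/4, d(KX,V)=55/2, d(KX,Y)=3
step 3: merge (EW,KX) at d=63/4, Q=-511/4; branch lengths EW→259/24, KX→119/24; new cluster EKWX
  updated: d(B,EKWX)=163/8, d(EKWX,V)=175/8, d(EKWX,Y)=47/8
step 4: merge (B,Y) at d=7, Q=-301/4; branch lengths B→83/8, Y→-27/8; new cluster BY
  updated: d(BY,EKWX)=77/8, d(BY,V)=21
step 5: merge (BY,EKWX) at d=77/8, Q=-105/2; branch lengths BY→35/8, EKWX→21/4; new cluster BEKWXY
  updated: d(BEKWXY,V)=133/8
step 6: merge (BEKWXY,V) at d=133/8; branch lengths BEKWXY→133/16, V→133/16; new cluster BEKVWXY
final tree: (((B:83/8,Y:-27/8):35/8,((E:13,W:3):259/24,(K:-35/16,X:67/16):119/24):21/4):133/16,V:133/16)
total length: 67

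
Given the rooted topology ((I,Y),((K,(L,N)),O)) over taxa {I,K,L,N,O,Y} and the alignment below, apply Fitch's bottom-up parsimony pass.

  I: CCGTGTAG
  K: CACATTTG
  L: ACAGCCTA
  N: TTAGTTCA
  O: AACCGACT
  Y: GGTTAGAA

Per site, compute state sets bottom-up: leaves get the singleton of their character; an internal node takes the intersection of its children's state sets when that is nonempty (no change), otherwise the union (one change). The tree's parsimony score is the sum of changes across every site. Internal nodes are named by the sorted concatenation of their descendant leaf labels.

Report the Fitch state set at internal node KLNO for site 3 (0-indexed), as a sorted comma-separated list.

A,C,G

[col 0] IY: children I:{C}, Y:{G} ∪→ {C,G}; cost 1
[col 0] LN: children L:{A}, N:{T} ∪→ {A,T}; cost 1
[col 0] KLN: children K:{C}, LN:{A,T} ∪→ {A,C,T}; cost 1
[col 0] KLNO: children KLN:{A,C,T}, O:{A} ∩→ {A}; cost 0
[col 0] IKLNOY: children IY:{C,G}, KLNO:{A} ∪→ {A,C,G}; cost 1
[col 1] IY: children I:{C}, Y:{G} ∪→ {C,G}; cost 1
[col 1] LN: children L:{C}, N:{T} ∪→ {C,T}; cost 1
[col 1] KLN: children K:{A}, LN:{C,T} ∪→ {A,C,T}; cost 1
[col 1] KLNO: children KLN:{A,C,T}, O:{A} ∩→ {A}; cost 0
[col 1] IKLNOY: children IY:{C,G}, KLNO:{A} ∪→ {A,C,G}; cost 1
[col 2] IY: children I:{G}, Y:{T} ∪→ {G,T}; cost 1
[col 2] LN: children L:{A}, N:{A} ∩→ {A}; cost 0
[col 2] KLN: children K:{C}, LN:{A} ∪→ {A,C}; cost 1
[col 2] KLNO: children KLN:{A,C}, O:{C} ∩→ {C}; cost 0
[col 2] IKLNOY: children IY:{G,T}, KLNO:{C} ∪→ {C,G,T}; cost 1
[col 3] IY: children I:{T}, Y:{T} ∩→ {T}; cost 0
[col 3] LN: children L:{G}, N:{G} ∩→ {G}; cost 0
[col 3] KLN: children K:{A}, LN:{G} ∪→ {A,G}; cost 1
[col 3] KLNO: children KLN:{A,G}, O:{C} ∪→ {A,C,G}; cost 1
[col 3] IKLNOY: children IY:{T}, KLNO:{A,C,G} ∪→ {A,C,G,T}; cost 1
[col 4] IY: children I:{G}, Y:{A} ∪→ {A,G}; cost 1
[col 4] LN: children L:{C}, N:{T} ∪→ {C,T}; cost 1
[col 4] KLN: children K:{T}, LN:{C,T} ∩→ {T}; cost 0
[col 4] KLNO: children KLN:{T}, O:{G} ∪→ {G,T}; cost 1
[col 4] IKLNOY: children IY:{A,G}, KLNO:{G,T} ∩→ {G}; cost 0
[col 5] IY: children I:{T}, Y:{G} ∪→ {G,T}; cost 1
[col 5] LN: children L:{C}, N:{T} ∪→ {C,T}; cost 1
[col 5] KLN: children K:{T}, LN:{C,T} ∩→ {T}; cost 0
[col 5] KLNO: children KLN:{T}, O:{A} ∪→ {A,T}; cost 1
[col 5] IKLNOY: children IY:{G,T}, KLNO:{A,T} ∩→ {T}; cost 0
[col 6] IY: children I:{A}, Y:{A} ∩→ {A}; cost 0
[col 6] LN: children L:{T}, N:{C} ∪→ {C,T}; cost 1
[col 6] KLN: children K:{T}, LN:{C,T} ∩→ {T}; cost 0
[col 6] KLNO: children KLN:{T}, O:{C} ∪→ {C,T}; cost 1
[col 6] IKLNOY: children IY:{A}, KLNO:{C,T} ∪→ {A,C,T}; cost 1
[col 7] IY: children I:{G}, Y:{A} ∪→ {A,G}; cost 1
[col 7] LN: children L:{A}, N:{A} ∩→ {A}; cost 0
[col 7] KLN: children K:{G}, LN:{A} ∪→ {A,G}; cost 1
[col 7] KLNO: children KLN:{A,G}, O:{T} ∪→ {A,G,T}; cost 1
[col 7] IKLNOY: children IY:{A,G}, KLNO:{A,G,T} ∩→ {A,G}; cost 0
per-site changes: [4, 4, 3, 3, 3, 3, 3, 3]; total = 26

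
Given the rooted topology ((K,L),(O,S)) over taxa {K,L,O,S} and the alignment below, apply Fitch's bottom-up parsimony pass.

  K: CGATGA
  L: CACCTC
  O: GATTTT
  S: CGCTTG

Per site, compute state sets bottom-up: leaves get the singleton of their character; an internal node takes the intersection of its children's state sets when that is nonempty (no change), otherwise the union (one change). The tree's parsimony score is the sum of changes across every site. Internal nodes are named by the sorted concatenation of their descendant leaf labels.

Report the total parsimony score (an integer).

10

KL@0: {C} ∩ {C} = {C} (intersection, +0)
OS@0: {G} ∪ {C} = {C,G} (union, +1)
KLOS@0: {C} ∩ {C,G} = {C} (intersection, +0)
KL@1: {G} ∪ {A} = {A,G} (union, +1)
OS@1: {A} ∪ {G} = {A,G} (union, +1)
KLOS@1: {A,G} ∩ {A,G} = {A,G} (intersection, +0)
KL@2: {A} ∪ {C} = {A,C} (union, +1)
OS@2: {T} ∪ {C} = {C,T} (union, +1)
KLOS@2: {A,C} ∩ {C,T} = {C} (intersection, +0)
KL@3: {T} ∪ {C} = {C,T} (union, +1)
OS@3: {T} ∩ {T} = {T} (intersection, +0)
KLOS@3: {C,T} ∩ {T} = {T} (intersection, +0)
KL@4: {G} ∪ {T} = {G,T} (union, +1)
OS@4: {T} ∩ {T} = {T} (intersection, +0)
KLOS@4: {G,T} ∩ {T} = {T} (intersection, +0)
KL@5: {A} ∪ {C} = {A,C} (union, +1)
OS@5: {T} ∪ {G} = {G,T} (union, +1)
KLOS@5: {A,C} ∪ {G,T} = {A,C,G,T} (union, +1)
per-site changes: [1, 2, 2, 1, 1, 3]; total = 10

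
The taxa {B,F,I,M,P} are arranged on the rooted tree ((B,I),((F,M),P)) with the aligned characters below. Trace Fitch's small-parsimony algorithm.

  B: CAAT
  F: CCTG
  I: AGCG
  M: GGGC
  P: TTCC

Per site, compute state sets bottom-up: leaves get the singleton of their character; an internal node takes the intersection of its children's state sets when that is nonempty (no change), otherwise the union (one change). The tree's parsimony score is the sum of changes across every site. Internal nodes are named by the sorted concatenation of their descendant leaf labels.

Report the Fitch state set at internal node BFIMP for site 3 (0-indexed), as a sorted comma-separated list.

C,G,T

[col 0] BI: children B:{C}, I:{A} ∪→ {A,C}; cost 1
[col 0] FM: children F:{C}, M:{G} ∪→ {C,G}; cost 1
[col 0] FMP: children FM:{C,G}, P:{T} ∪→ {C,G,T}; cost 1
[col 0] BFIMP: children BI:{A,C}, FMP:{C,G,T} ∩→ {C}; cost 0
[col 1] BI: children B:{A}, I:{G} ∪→ {A,G}; cost 1
[col 1] FM: children F:{C}, M:{G} ∪→ {C,G}; cost 1
[col 1] FMP: children FM:{C,G}, P:{T} ∪→ {C,G,T}; cost 1
[col 1] BFIMP: children BI:{A,G}, FMP:{C,G,T} ∩→ {G}; cost 0
[col 2] BI: children B:{A}, I:{C} ∪→ {A,C}; cost 1
[col 2] FM: children F:{T}, M:{G} ∪→ {G,T}; cost 1
[col 2] FMP: children FM:{G,T}, P:{C} ∪→ {C,G,T}; cost 1
[col 2] BFIMP: children BI:{A,C}, FMP:{C,G,T} ∩→ {C}; cost 0
[col 3] BI: children B:{T}, I:{G} ∪→ {G,T}; cost 1
[col 3] FM: children F:{G}, M:{C} ∪→ {C,G}; cost 1
[col 3] FMP: children FM:{C,G}, P:{C} ∩→ {C}; cost 0
[col 3] BFIMP: children BI:{G,T}, FMP:{C} ∪→ {C,G,T}; cost 1
per-site changes: [3, 3, 3, 3]; total = 12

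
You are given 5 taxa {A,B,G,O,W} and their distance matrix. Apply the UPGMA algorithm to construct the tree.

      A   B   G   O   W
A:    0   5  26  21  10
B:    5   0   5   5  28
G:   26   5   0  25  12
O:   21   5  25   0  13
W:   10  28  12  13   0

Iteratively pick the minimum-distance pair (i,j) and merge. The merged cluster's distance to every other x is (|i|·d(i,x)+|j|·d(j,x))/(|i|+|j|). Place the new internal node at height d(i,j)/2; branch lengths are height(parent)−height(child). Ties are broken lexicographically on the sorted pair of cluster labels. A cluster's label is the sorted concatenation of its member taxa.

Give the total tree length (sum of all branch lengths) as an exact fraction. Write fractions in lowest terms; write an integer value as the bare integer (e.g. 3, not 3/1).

197/6

1. join A+B (d=5) ⇒ AB; edges |A|=5/2, |B|=5/2
  updated: d(AB,G)=31/2, d(AB,O)=13, d(AB,W)=19
2. join G+W (d=12) ⇒ GW; edges |G|=6, |W|=6
  updated: d(AB,GW)=69/4, d(GW,O)=19
3. join AB+O (d=13) ⇒ ABO; edges |AB|=4, |O|=13/2
  updated: d(ABO,GW)=107/6
4. join ABO+GW (d=107/6) ⇒ ABGOW; edges |ABO|=29/12, |GW|=35/12
final tree: (((A:5/2,B:5/2):4,O:13/2):29/12,(G:6,W:6):35/12)
total length: 197/6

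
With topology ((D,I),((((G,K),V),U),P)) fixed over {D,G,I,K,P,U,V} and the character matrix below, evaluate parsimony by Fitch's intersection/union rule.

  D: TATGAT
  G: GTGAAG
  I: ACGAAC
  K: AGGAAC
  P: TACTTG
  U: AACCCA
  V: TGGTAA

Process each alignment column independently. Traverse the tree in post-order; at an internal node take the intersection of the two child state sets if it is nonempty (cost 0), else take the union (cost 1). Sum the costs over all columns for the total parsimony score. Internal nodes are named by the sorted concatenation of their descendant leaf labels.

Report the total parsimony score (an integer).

21

[col 0] DI: children D:{T}, I:{A} ∪→ {A,T}; cost 1
[col 0] GK: children G:{G}, K:{A} ∪→ {A,G}; cost 1
[col 0] GKV: children GK:{A,G}, V:{T} ∪→ {A,G,T}; cost 1
[col 0] GKUV: children GKV:{A,G,T}, U:{A} ∩→ {A}; cost 0
[col 0] GKPUV: children GKUV:{A}, P:{T} ∪→ {A,T}; cost 1
[col 0] DGIKPUV: children DI:{A,T}, GKPUV:{A,T} ∩→ {A,T}; cost 0
[col 1] DI: children D:{A}, I:{C} ∪→ {A,C}; cost 1
[col 1] GK: children G:{T}, K:{G} ∪→ {G,T}; cost 1
[col 1] GKV: children GK:{G,T}, V:{G} ∩→ {G}; cost 0
[col 1] GKUV: children GKV:{G}, U:{A} ∪→ {A,G}; cost 1
[col 1] GKPUV: children GKUV:{A,G}, P:{A} ∩→ {A}; cost 0
[col 1] DGIKPUV: children DI:{A,C}, GKPUV:{A} ∩→ {A}; cost 0
[col 2] DI: children D:{T}, I:{G} ∪→ {G,T}; cost 1
[col 2] GK: children G:{G}, K:{G} ∩→ {G}; cost 0
[col 2] GKV: children GK:{G}, V:{G} ∩→ {G}; cost 0
[col 2] GKUV: children GKV:{G}, U:{C} ∪→ {C,G}; cost 1
[col 2] GKPUV: children GKUV:{C,G}, P:{C} ∩→ {C}; cost 0
[col 2] DGIKPUV: children DI:{G,T}, GKPUV:{C} ∪→ {C,G,T}; cost 1
[col 3] DI: children D:{G}, I:{A} ∪→ {A,G}; cost 1
[col 3] GK: children G:{A}, K:{A} ∩→ {A}; cost 0
[col 3] GKV: children GK:{A}, V:{T} ∪→ {A,T}; cost 1
[col 3] GKUV: children GKV:{A,T}, U:{C} ∪→ {A,C,T}; cost 1
[col 3] GKPUV: children GKUV:{A,C,T}, P:{T} ∩→ {T}; cost 0
[col 3] DGIKPUV: children DI:{A,G}, GKPUV:{T} ∪→ {A,G,T}; cost 1
[col 4] DI: children D:{A}, I:{A} ∩→ {A}; cost 0
[col 4] GK: children G:{A}, K:{A} ∩→ {A}; cost 0
[col 4] GKV: children GK:{A}, V:{A} ∩→ {A}; cost 0
[col 4] GKUV: children GKV:{A}, U:{C} ∪→ {A,C}; cost 1
[col 4] GKPUV: children GKUV:{A,C}, P:{T} ∪→ {A,C,T}; cost 1
[col 4] DGIKPUV: children DI:{A}, GKPUV:{A,C,T} ∩→ {A}; cost 0
[col 5] DI: children D:{T}, I:{C} ∪→ {C,T}; cost 1
[col 5] GK: children G:{G}, K:{C} ∪→ {C,G}; cost 1
[col 5] GKV: children GK:{C,G}, V:{A} ∪→ {A,C,G}; cost 1
[col 5] GKUV: children GKV:{A,C,G}, U:{A} ∩→ {A}; cost 0
[col 5] GKPUV: children GKUV:{A}, P:{G} ∪→ {A,G}; cost 1
[col 5] DGIKPUV: children DI:{C,T}, GKPUV:{A,G} ∪→ {A,C,G,T}; cost 1
per-site changes: [4, 3, 3, 4, 2, 5]; total = 21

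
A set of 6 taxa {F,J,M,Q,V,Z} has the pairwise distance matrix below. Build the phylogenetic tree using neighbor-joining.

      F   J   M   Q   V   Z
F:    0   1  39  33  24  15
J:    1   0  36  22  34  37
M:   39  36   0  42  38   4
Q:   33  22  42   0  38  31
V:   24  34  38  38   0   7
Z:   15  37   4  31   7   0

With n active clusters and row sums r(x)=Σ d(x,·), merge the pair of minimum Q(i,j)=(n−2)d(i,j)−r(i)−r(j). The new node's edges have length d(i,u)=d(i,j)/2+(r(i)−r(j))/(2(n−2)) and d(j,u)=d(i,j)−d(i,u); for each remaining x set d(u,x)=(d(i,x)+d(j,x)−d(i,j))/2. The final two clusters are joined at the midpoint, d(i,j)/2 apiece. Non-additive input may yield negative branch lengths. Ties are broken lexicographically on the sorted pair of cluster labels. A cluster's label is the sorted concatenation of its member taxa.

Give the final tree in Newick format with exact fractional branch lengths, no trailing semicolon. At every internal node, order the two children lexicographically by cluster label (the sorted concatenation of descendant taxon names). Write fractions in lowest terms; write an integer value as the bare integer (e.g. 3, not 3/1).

((((F:-7/4,J:11/4):157/16,Q:275/16):141/16,(M:131/12,Z:-83/12):153/16):175/32,V:175/32)

1. join F+J (d=1, Q=-238) ⇒ FJ; edges |F|=-7/4, |J|=11/4
  updated: d(FJ,M)=37, d(FJ,Q)=27, d(FJ,V)=57/2, d(FJ,Z)=51/2
2. join M+Z (d=4, Q=-353/2) ⇒ MZ; edges |M|=131/12, |Z|=-83/12
  updated: d(FJ,MZ)=117/4, d(MZ,Q)=69/2, d(MZ,V)=41/2
3. join FJ+Q (d=27, Q=-521/4) ⇒ FJQ; edges |FJ|=157/16, |Q|=275/16
  updated: d(FJQ,MZ)=147/8, d(FJQ,V)=79/4
4. join FJQ+MZ (d=147/8, Q=-469/8) ⇒ FJMQZ; edges |FJQ|=141/16, |MZ|=153/16
  updated: d(FJMQZ,V)=175/16
5. join FJMQZ+V (d=175/16) ⇒ FJMQVZ; edges |FJMQZ|=175/32, |V|=175/32
final tree: ((((F:-7/4,J:11/4):157/16,Q:275/16):141/16,(M:131/12,Z:-83/12):153/16):175/32,V:175/32)
total length: 981/16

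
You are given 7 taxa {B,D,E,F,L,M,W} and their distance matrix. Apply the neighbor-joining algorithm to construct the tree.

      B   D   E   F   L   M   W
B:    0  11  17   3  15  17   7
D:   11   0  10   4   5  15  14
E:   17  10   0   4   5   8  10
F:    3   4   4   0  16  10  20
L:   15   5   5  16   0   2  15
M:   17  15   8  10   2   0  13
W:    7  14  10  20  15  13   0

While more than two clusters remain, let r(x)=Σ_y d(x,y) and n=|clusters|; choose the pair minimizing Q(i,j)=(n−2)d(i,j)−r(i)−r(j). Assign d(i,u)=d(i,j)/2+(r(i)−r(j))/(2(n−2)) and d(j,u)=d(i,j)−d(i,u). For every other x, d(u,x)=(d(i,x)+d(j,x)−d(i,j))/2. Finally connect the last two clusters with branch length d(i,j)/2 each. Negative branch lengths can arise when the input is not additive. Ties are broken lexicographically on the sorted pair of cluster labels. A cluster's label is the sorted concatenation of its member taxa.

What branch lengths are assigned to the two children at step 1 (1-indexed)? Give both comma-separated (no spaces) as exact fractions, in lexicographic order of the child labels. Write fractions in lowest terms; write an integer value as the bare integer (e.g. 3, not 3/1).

13/5,22/5

iteration 1: select B,W (d=7, Q=-114); attach at lengths (13/5, 22/5); label the merged cluster BW
  updated: d(BW,D)=9, d(BW,E)=10, d(BW,F)=8, d(BW,L)=23/2, d(BW,M)=23/2
iteration 2: select L,M (d=2, Q=-78); attach at lengths (1/8, 15/8); label the merged cluster LM
  updated: d(BW,LM)=21/2, d(D,LM)=9, d(E,LM)=11/2, d(F,LM)=12
iteration 3: select E,LM (d=11/2, Q=-50); attach at lengths (3/2, 4); label the merged cluster ELM
  updated: d(BW,ELM)=15/2, d(D,ELM)=27/4, d(ELM,F)=21/4
iteration 4: select BW,ELM (d=15/2, Q=-29); attach at lengths (5, 5/2); label the merged cluster BELMW
  updated: d(BELMW,D)=33/8, d(BELMW,F)=23/8
iteration 5: select BELMW,D (d=33/8, Q=-11); attach at lengths (3/2, 21/8); label the merged cluster BDELMW
  updated: d(BDELMW,F)=11/8
iteration 6: select BDELMW,F (d=11/8); attach at lengths (11/16, 11/16); label the merged cluster BDEFLMW
final tree: ((((B:13/5,W:22/5):5,(E:3/2,(L:1/8,M:15/8):4):5/2):3/2,D:21/8):11/16,F:11/16)
total length: 55/2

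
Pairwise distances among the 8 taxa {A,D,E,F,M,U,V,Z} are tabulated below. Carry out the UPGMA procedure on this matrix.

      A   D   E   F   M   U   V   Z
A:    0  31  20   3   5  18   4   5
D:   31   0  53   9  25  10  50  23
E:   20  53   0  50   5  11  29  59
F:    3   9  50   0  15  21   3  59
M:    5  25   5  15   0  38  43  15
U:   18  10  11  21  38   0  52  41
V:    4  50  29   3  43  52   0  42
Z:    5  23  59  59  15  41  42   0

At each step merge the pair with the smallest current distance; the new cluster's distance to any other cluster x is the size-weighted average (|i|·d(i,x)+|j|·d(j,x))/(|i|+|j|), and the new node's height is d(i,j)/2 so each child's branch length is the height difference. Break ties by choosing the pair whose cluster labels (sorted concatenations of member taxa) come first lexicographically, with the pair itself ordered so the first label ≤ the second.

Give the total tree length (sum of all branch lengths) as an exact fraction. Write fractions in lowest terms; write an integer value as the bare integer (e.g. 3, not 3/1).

10431/140

1. join A+F (d=3) ⇒ AF; edges |A|=3/2, |F|=3/2
  updated: d(AF,D)=20, d(AF,E)=35, d(AF,M)=10, d(AF,U)=39/2, d(AF,V)=7/2, d(AF,Z)=32
2. join AF+V (d=7/2) ⇒ AFV; edges |AF|=1/4, |V|=7/4
  updated: d(AFV,D)=30, d(AFV,E)=33, d(AFV,M)=21, d(AFV,U)=91/3, d(AFV,Z)=106/3
3. join E+M (d=5) ⇒ EM; edges |E|=5/2, |M|=5/2
  updated: d(AFV,EM)=27, d(D,EM)=39, d(EM,U)=49/2, d(EM,Z)=37
4. join D+U (d=10) ⇒ DU; edges |D|=5, |U|=5
  updated: d(AFV,DU)=181/6, d(DU,EM)=127/4, d(DU,Z)=32
5. join AFV+EM (d=27) ⇒ AEFMV; edges |AFV|=47/4, |EM|=11
  updated: d(AEFMV,DU)=154/5, d(AEFMV,Z)=36
6. join AEFMV+DU (d=154/5) ⇒ ADEFMUV; edges |AEFMV|=19/10, |DU|=52/5
  updated: d(ADEFMUV,Z)=244/7
7. join ADEFMUV+Z (d=244/7) ⇒ ADEFMUVZ; edges |ADEFMUV|=71/35, |Z|=122/7
final tree: (((((A:3/2,F:3/2):1/4,V:7/4):47/4,(E:5/2,M:5/2):11):19/10,(D:5,U:5):52/5):71/35,Z:122/7)
total length: 10431/140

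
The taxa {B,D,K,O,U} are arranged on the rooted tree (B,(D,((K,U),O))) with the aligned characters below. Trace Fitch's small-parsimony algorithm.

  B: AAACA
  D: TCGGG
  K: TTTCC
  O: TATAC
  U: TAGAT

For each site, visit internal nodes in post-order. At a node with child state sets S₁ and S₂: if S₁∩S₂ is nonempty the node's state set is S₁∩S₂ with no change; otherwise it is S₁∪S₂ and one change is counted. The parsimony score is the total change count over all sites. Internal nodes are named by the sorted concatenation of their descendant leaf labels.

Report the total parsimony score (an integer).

12

site 0, node KU: K={T} ∩ U={T} → {T} (+0)
site 0, node KOU: KU={T} ∩ O={T} → {T} (+0)
site 0, node DKOU: D={T} ∩ KOU={T} → {T} (+0)
site 0, node BDKOU: B={A} ∪ DKOU={T} → {A,T} (+1)
site 1, node KU: K={T} ∪ U={A} → {A,T} (+1)
site 1, node KOU: KU={A,T} ∩ O={A} → {A} (+0)
site 1, node DKOU: D={C} ∪ KOU={A} → {A,C} (+1)
site 1, node BDKOU: B={A} ∩ DKOU={A,C} → {A} (+0)
site 2, node KU: K={T} ∪ U={G} → {G,T} (+1)
site 2, node KOU: KU={G,T} ∩ O={T} → {T} (+0)
site 2, node DKOU: D={G} ∪ KOU={T} → {G,T} (+1)
site 2, node BDKOU: B={A} ∪ DKOU={G,T} → {A,G,T} (+1)
site 3, node KU: K={C} ∪ U={A} → {A,C} (+1)
site 3, node KOU: KU={A,C} ∩ O={A} → {A} (+0)
site 3, node DKOU: D={G} ∪ KOU={A} → {A,G} (+1)
site 3, node BDKOU: B={C} ∪ DKOU={A,G} → {A,C,G} (+1)
site 4, node KU: K={C} ∪ U={T} → {C,T} (+1)
site 4, node KOU: KU={C,T} ∩ O={C} → {C} (+0)
site 4, node DKOU: D={G} ∪ KOU={C} → {C,G} (+1)
site 4, node BDKOU: B={A} ∪ DKOU={C,G} → {A,C,G} (+1)
per-site changes: [1, 2, 3, 3, 3]; total = 12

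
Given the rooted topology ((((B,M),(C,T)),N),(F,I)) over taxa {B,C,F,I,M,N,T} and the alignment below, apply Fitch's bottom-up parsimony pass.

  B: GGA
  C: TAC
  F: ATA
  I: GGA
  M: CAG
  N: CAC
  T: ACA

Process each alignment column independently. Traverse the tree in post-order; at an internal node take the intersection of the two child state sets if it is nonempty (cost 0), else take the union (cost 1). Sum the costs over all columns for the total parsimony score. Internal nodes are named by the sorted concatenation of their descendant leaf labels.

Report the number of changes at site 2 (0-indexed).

BM@0: {G} ∪ {C} = {C,G} (union, +1)
CT@0: {T} ∪ {A} = {A,T} (union, +1)
BCMT@0: {C,G} ∪ {A,T} = {A,C,G,T} (union, +1)
BCMNT@0: {A,C,G,T} ∩ {C} = {C} (intersection, +0)
FI@0: {A} ∪ {G} = {A,G} (union, +1)
BCFIMNT@0: {C} ∪ {A,G} = {A,C,G} (union, +1)
BM@1: {G} ∪ {A} = {A,G} (union, +1)
CT@1: {A} ∪ {C} = {A,C} (union, +1)
BCMT@1: {A,G} ∩ {A,C} = {A} (intersection, +0)
BCMNT@1: {A} ∩ {A} = {A} (intersection, +0)
FI@1: {T} ∪ {G} = {G,T} (union, +1)
BCFIMNT@1: {A} ∪ {G,T} = {A,G,T} (union, +1)
BM@2: {A} ∪ {G} = {A,G} (union, +1)
CT@2: {C} ∪ {A} = {A,C} (union, +1)
BCMT@2: {A,G} ∩ {A,C} = {A} (intersection, +0)
BCMNT@2: {A} ∪ {C} = {A,C} (union, +1)
FI@2: {A} ∩ {A} = {A} (intersection, +0)
BCFIMNT@2: {A,C} ∩ {A} = {A} (intersection, +0)
per-site changes: [5, 4, 3]; total = 12

3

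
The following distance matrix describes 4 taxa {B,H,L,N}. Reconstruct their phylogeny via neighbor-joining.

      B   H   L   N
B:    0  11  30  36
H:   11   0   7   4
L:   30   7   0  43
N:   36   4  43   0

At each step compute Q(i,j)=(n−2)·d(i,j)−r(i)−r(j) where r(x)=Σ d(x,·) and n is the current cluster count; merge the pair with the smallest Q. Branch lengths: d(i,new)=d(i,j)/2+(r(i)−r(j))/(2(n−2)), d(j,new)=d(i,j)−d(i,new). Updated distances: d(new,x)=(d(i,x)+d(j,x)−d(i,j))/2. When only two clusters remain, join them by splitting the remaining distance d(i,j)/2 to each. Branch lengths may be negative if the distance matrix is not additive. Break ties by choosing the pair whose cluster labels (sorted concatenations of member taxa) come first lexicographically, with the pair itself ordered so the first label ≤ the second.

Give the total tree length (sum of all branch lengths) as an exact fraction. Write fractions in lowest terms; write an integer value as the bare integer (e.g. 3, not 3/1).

step 1: merge (B,L) at d=30, Q=-97; branch lengths B→57/4, L→63/4; new cluster BL
  updated: d(BL,H)=-6, d(BL,N)=49/2
step 2: merge (BL,H) at d=-6, Q=-45/2; branch lengths BL→29/4, H→-53/4; new cluster BHL
  updated: d(BHL,N)=69/4
step 3: merge (BHL,N) at d=69/4; branch lengths BHL→69/8, N→69/8; new cluster BHLN
final tree: (((B:57/4,L:63/4):29/4,H:-53/4):69/8,N:69/8)
total length: 165/4

165/4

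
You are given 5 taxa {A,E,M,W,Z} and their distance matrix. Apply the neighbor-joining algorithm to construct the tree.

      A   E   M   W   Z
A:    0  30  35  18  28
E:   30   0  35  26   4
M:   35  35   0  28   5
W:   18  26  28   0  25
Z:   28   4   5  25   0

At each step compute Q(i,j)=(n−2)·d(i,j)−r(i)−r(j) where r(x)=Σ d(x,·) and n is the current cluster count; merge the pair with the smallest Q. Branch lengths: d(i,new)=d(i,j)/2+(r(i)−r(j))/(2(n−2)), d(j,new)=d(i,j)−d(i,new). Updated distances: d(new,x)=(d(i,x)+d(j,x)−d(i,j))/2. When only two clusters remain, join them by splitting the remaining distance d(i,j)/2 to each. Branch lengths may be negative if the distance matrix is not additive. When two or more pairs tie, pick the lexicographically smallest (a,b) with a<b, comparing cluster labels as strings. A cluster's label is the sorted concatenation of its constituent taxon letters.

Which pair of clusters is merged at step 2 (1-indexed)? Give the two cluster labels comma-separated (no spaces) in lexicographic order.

1. join A+W (d=18, Q=-154) ⇒ AW; edges |A|=34/3, |W|=20/3
  updated: d(AW,E)=19, d(AW,M)=45/2, d(AW,Z)=35/2
2. join AW+E (d=19, Q=-79) ⇒ AEW; edges |AW|=39/4, |E|=37/4
  updated: d(AEW,M)=77/4, d(AEW,Z)=5/4
3. join AEW+M (d=77/4, Q=-51/2) ⇒ AEMW; edges |AEW|=31/4, |M|=23/2
  updated: d(AEMW,Z)=-13/2
4. join AEMW+Z (d=-13/2) ⇒ AEMWZ; edges |AEMW|=-13/4, |Z|=-13/4
final tree: ((((A:34/3,W:20/3):39/4,E:37/4):31/4,M:23/2):-13/4,Z:-13/4)
total length: 199/4

AW,E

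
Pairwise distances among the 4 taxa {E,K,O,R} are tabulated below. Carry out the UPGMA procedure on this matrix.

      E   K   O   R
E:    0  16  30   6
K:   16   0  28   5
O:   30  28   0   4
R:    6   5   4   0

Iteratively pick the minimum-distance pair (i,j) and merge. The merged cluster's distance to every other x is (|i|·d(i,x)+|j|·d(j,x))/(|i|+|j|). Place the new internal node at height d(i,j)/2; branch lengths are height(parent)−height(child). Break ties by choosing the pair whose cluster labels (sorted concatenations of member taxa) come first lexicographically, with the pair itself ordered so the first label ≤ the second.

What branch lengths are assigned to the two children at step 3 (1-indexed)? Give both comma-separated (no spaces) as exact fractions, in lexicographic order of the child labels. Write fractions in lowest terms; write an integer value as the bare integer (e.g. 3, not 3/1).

5/8,53/8

step 1: merge (O,R) at d=4; branch lengths O→2, R→2; new cluster OR
  updated: d(E,OR)=18, d(K,OR)=33/2
step 2: merge (E,K) at d=16; branch lengths E→8, K→8; new cluster EK
  updated: d(EK,OR)=69/4
step 3: merge (EK,OR) at d=69/4; branch lengths EK→5/8, OR→53/8; new cluster EKOR
final tree: ((E:8,K:8):5/8,(O:2,R:2):53/8)
total length: 109/4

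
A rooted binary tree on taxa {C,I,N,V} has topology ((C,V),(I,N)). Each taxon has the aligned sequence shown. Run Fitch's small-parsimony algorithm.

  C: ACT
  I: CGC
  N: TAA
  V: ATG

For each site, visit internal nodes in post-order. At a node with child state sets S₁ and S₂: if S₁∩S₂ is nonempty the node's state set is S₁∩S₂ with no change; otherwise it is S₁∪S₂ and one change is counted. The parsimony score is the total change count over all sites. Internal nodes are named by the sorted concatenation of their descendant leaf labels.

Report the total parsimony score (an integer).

8

CV@0: {A} ∩ {A} = {A} (intersection, +0)
IN@0: {C} ∪ {T} = {C,T} (union, +1)
CINV@0: {A} ∪ {C,T} = {A,C,T} (union, +1)
CV@1: {C} ∪ {T} = {C,T} (union, +1)
IN@1: {G} ∪ {A} = {A,G} (union, +1)
CINV@1: {C,T} ∪ {A,G} = {A,C,G,T} (union, +1)
CV@2: {T} ∪ {G} = {G,T} (union, +1)
IN@2: {C} ∪ {A} = {A,C} (union, +1)
CINV@2: {G,T} ∪ {A,C} = {A,C,G,T} (union, +1)
per-site changes: [2, 3, 3]; total = 8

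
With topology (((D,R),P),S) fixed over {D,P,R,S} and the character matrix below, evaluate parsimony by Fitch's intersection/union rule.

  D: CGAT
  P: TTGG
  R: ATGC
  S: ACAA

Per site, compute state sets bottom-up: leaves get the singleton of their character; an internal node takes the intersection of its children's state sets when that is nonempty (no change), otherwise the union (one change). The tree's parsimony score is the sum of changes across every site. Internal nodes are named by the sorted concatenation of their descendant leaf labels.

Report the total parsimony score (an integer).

[col 0] DR: children D:{C}, R:{A} ∪→ {A,C}; cost 1
[col 0] DPR: children DR:{A,C}, P:{T} ∪→ {A,C,T}; cost 1
[col 0] DPRS: children DPR:{A,C,T}, S:{A} ∩→ {A}; cost 0
[col 1] DR: children D:{G}, R:{T} ∪→ {G,T}; cost 1
[col 1] DPR: children DR:{G,T}, P:{T} ∩→ {T}; cost 0
[col 1] DPRS: children DPR:{T}, S:{C} ∪→ {C,T}; cost 1
[col 2] DR: children D:{A}, R:{G} ∪→ {A,G}; cost 1
[col 2] DPR: children DR:{A,G}, P:{G} ∩→ {G}; cost 0
[col 2] DPRS: children DPR:{G}, S:{A} ∪→ {A,G}; cost 1
[col 3] DR: children D:{T}, R:{C} ∪→ {C,T}; cost 1
[col 3] DPR: children DR:{C,T}, P:{G} ∪→ {C,G,T}; cost 1
[col 3] DPRS: children DPR:{C,G,T}, S:{A} ∪→ {A,C,G,T}; cost 1
per-site changes: [2, 2, 2, 3]; total = 9

9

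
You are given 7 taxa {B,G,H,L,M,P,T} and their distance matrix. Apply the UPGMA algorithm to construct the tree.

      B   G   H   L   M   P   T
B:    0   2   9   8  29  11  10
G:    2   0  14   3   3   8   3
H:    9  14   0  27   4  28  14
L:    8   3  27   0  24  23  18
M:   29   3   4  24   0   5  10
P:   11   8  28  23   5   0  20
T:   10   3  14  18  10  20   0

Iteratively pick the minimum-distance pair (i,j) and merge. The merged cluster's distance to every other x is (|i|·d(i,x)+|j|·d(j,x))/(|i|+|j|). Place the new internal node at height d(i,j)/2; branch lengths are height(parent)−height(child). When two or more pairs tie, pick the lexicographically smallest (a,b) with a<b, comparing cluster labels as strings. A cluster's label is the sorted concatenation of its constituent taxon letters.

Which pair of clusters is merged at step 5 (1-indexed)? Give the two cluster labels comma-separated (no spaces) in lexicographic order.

BGLT,P

iteration 1: select B,G (d=2); attach at lengths (1, 1); label the merged cluster BG
  updated: d(BG,H)=23/2, d(BG,L)=11/2, d(BG,M)=16, d(BG,P)=19/2, d(BG,T)=13/2
iteration 2: select H,M (d=4); attach at lengths (2, 2); label the merged cluster HM
  updated: d(BG,HM)=55/4, d(HM,L)=51/2, d(HM,P)=33/2, d(HM,T)=12
iteration 3: select BG,L (d=11/2); attach at lengths (7/4, 11/4); label the merged cluster BGL
  updated: d(BGL,HM)=53/3, d(BGL,P)=14, d(BGL,T)=31/3
iteration 4: select BGL,T (d=31/3); attach at lengths (29/12, 31/6); label the merged cluster BGLT
  updated: d(BGLT,HM)=65/4, d(BGLT,P)=31/2
iteration 5: select BGLT,P (d=31/2); attach at lengths (31/12, 31/4); label the merged cluster BGLPT
  updated: d(BGLPT,HM)=163/10
iteration 6: select BGLPT,HM (d=163/10); attach at lengths (2/5, 123/20); label the merged cluster BGHLMPT
final tree: (((((B:1,G:1):7/4,L:11/4):29/12,T:31/6):31/12,P:31/4):2/5,(H:2,M:2):123/20)
total length: 1049/30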